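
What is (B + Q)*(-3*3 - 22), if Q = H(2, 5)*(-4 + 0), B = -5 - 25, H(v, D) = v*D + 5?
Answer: 2790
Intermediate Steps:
H(v, D) = 5 + D*v (H(v, D) = D*v + 5 = 5 + D*v)
B = -30
Q = -60 (Q = (5 + 5*2)*(-4 + 0) = (5 + 10)*(-4) = 15*(-4) = -60)
(B + Q)*(-3*3 - 22) = (-30 - 60)*(-3*3 - 22) = -90*(-9 - 22) = -90*(-31) = 2790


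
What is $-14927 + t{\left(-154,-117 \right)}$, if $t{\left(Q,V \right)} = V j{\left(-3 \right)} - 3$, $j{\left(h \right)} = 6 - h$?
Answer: $-15983$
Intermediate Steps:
$t{\left(Q,V \right)} = -3 + 9 V$ ($t{\left(Q,V \right)} = V \left(6 - -3\right) - 3 = V \left(6 + 3\right) - 3 = V 9 - 3 = 9 V - 3 = -3 + 9 V$)
$-14927 + t{\left(-154,-117 \right)} = -14927 + \left(-3 + 9 \left(-117\right)\right) = -14927 - 1056 = -15983$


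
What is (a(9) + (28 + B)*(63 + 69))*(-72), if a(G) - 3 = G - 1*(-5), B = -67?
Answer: 369432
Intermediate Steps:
a(G) = 8 + G (a(G) = 3 + (G - 1*(-5)) = 3 + (G + 5) = 3 + (5 + G) = 8 + G)
(a(9) + (28 + B)*(63 + 69))*(-72) = ((8 + 9) + (28 - 67)*(63 + 69))*(-72) = (17 - 39*132)*(-72) = (17 - 5148)*(-72) = -5131*(-72) = 369432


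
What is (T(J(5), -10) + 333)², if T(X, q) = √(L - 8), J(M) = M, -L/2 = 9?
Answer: (333 + I*√26)² ≈ 1.1086e+5 + 3395.9*I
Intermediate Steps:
L = -18 (L = -2*9 = -18)
T(X, q) = I*√26 (T(X, q) = √(-18 - 8) = √(-26) = I*√26)
(T(J(5), -10) + 333)² = (I*√26 + 333)² = (333 + I*√26)²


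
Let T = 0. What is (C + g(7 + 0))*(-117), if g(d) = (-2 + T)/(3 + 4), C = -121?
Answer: 99333/7 ≈ 14190.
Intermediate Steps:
g(d) = -2/7 (g(d) = (-2 + 0)/(3 + 4) = -2/7)
(C + g(7 + 0))*(-117) = (-121 - 2/7)*(-117) = -849/7*(-117) = 99333/7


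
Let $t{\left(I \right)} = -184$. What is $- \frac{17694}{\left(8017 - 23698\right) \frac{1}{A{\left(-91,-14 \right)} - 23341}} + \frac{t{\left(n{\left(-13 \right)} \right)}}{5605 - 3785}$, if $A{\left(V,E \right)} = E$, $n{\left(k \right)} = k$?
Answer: $- \frac{62675484892}{2378285} \approx -26353.0$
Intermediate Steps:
$- \frac{17694}{\left(8017 - 23698\right) \frac{1}{A{\left(-91,-14 \right)} - 23341}} + \frac{t{\left(n{\left(-13 \right)} \right)}}{5605 - 3785} = - \frac{17694}{\left(8017 - 23698\right) \frac{1}{-14 - 23341}} - \frac{184}{5605 - 3785} = - \frac{17694}{\left(-15681\right) \frac{1}{-23355}} - \frac{184}{5605 - 3785} = - \frac{17694}{\left(-15681\right) \left(- \frac{1}{23355}\right)} - \frac{184}{1820} = - \frac{17694}{\frac{5227}{7785}} - \frac{46}{455} = \left(-17694\right) \frac{7785}{5227} - \frac{46}{455} = - \frac{137747790}{5227} - \frac{46}{455} = - \frac{62675484892}{2378285}$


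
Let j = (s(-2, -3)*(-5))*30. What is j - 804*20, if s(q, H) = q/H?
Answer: -16180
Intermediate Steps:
j = -100 (j = (-2/(-3)*(-5))*30 = (-2*(-1/3)*(-5))*30 = ((2/3)*(-5))*30 = -10/3*30 = -100)
j - 804*20 = -100 - 804*20 = -100 - 16080 = -16180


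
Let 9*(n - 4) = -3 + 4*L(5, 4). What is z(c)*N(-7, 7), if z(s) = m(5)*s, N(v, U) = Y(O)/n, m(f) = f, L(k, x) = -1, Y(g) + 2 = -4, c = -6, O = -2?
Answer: 1620/29 ≈ 55.862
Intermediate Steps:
Y(g) = -6 (Y(g) = -2 - 4 = -6)
n = 29/9 (n = 4 + (-3 + 4*(-1))/9 = 4 + (-3 - 4)/9 = 4 + (⅑)*(-7) = 4 - 7/9 = 29/9 ≈ 3.2222)
N(v, U) = -54/29 (N(v, U) = -6/29/9 = -6*9/29 = -54/29)
z(s) = 5*s
z(c)*N(-7, 7) = (5*(-6))*(-54/29) = -30*(-54/29) = 1620/29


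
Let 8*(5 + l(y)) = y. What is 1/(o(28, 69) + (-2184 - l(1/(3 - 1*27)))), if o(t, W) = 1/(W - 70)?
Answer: -192/418559 ≈ -0.00045872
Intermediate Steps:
o(t, W) = 1/(-70 + W)
l(y) = -5 + y/8
1/(o(28, 69) + (-2184 - l(1/(3 - 1*27)))) = 1/(1/(-70 + 69) + (-2184 - (-5 + 1/(8*(3 - 1*27))))) = 1/(1/(-1) + (-2184 - (-5 + 1/(8*(3 - 27))))) = 1/(-1 + (-2184 - (-5 + (⅛)/(-24)))) = 1/(-1 + (-2184 - (-5 + (⅛)*(-1/24)))) = 1/(-1 + (-2184 - (-5 - 1/192))) = 1/(-1 + (-2184 - 1*(-961/192))) = 1/(-1 + (-2184 + 961/192)) = 1/(-1 - 418367/192) = 1/(-418559/192) = -192/418559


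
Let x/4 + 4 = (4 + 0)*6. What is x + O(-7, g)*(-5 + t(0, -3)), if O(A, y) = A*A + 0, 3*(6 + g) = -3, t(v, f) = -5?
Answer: -410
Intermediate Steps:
g = -7 (g = -6 + (⅓)*(-3) = -6 - 1 = -7)
O(A, y) = A² (O(A, y) = A² + 0 = A²)
x = 80 (x = -16 + 4*((4 + 0)*6) = -16 + 4*(4*6) = -16 + 4*24 = -16 + 96 = 80)
x + O(-7, g)*(-5 + t(0, -3)) = 80 + (-7)²*(-5 - 5) = 80 + 49*(-10) = 80 - 490 = -410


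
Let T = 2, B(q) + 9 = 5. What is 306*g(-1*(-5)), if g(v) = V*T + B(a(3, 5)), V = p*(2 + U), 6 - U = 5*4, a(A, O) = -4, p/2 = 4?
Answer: -59976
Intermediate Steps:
p = 8 (p = 2*4 = 8)
B(q) = -4 (B(q) = -9 + 5 = -4)
U = -14 (U = 6 - 5*4 = 6 - 1*20 = 6 - 20 = -14)
V = -96 (V = 8*(2 - 14) = 8*(-12) = -96)
g(v) = -196 (g(v) = -96*2 - 4 = -192 - 4 = -196)
306*g(-1*(-5)) = 306*(-196) = -59976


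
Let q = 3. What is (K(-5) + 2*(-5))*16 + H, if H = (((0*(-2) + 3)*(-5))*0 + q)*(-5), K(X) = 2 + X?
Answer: -223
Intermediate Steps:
H = -15 (H = (((0*(-2) + 3)*(-5))*0 + 3)*(-5) = (((0 + 3)*(-5))*0 + 3)*(-5) = ((3*(-5))*0 + 3)*(-5) = (-15*0 + 3)*(-5) = (0 + 3)*(-5) = 3*(-5) = -15)
(K(-5) + 2*(-5))*16 + H = ((2 - 5) + 2*(-5))*16 - 15 = (-3 - 10)*16 - 15 = -13*16 - 15 = -208 - 15 = -223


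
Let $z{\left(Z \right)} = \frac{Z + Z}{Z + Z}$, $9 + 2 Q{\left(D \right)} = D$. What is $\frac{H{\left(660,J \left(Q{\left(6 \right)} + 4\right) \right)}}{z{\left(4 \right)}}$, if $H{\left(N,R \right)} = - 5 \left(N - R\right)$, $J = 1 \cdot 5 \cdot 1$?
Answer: $- \frac{6475}{2} \approx -3237.5$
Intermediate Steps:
$Q{\left(D \right)} = - \frac{9}{2} + \frac{D}{2}$
$J = 5$ ($J = 5 \cdot 1 = 5$)
$H{\left(N,R \right)} = - 5 N + 5 R$
$z{\left(Z \right)} = 1$ ($z{\left(Z \right)} = \frac{2 Z}{2 Z} = 2 Z \frac{1}{2 Z} = 1$)
$\frac{H{\left(660,J \left(Q{\left(6 \right)} + 4\right) \right)}}{z{\left(4 \right)}} = \frac{\left(-5\right) 660 + 5 \cdot 5 \left(\left(- \frac{9}{2} + \frac{1}{2} \cdot 6\right) + 4\right)}{1} = \left(-3300 + 5 \cdot 5 \left(\left(- \frac{9}{2} + 3\right) + 4\right)\right) 1 = \left(-3300 + 5 \cdot 5 \left(- \frac{3}{2} + 4\right)\right) 1 = \left(-3300 + 5 \cdot 5 \cdot \frac{5}{2}\right) 1 = \left(-3300 + 5 \cdot \frac{25}{2}\right) 1 = \left(-3300 + \frac{125}{2}\right) 1 = \left(- \frac{6475}{2}\right) 1 = - \frac{6475}{2}$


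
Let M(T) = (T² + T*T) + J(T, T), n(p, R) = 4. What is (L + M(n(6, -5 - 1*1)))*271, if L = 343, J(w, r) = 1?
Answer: 101896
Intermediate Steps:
M(T) = 1 + 2*T² (M(T) = (T² + T*T) + 1 = (T² + T²) + 1 = 2*T² + 1 = 1 + 2*T²)
(L + M(n(6, -5 - 1*1)))*271 = (343 + (1 + 2*4²))*271 = (343 + (1 + 2*16))*271 = (343 + (1 + 32))*271 = (343 + 33)*271 = 376*271 = 101896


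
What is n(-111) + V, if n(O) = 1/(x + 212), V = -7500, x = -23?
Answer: -1417499/189 ≈ -7500.0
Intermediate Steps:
n(O) = 1/189 (n(O) = 1/(-23 + 212) = 1/189)
n(-111) + V = 1/189 - 7500 = -1417499/189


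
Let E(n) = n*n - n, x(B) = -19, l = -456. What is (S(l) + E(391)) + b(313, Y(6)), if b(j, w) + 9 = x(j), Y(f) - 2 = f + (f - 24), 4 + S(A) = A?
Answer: 152002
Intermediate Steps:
S(A) = -4 + A
E(n) = n² - n
Y(f) = -22 + 2*f (Y(f) = 2 + (f + (f - 24)) = 2 + (f + (-24 + f)) = 2 + (-24 + 2*f) = -22 + 2*f)
b(j, w) = -28 (b(j, w) = -9 - 19 = -28)
(S(l) + E(391)) + b(313, Y(6)) = ((-4 - 456) + 391*(-1 + 391)) - 28 = (-460 + 391*390) - 28 = (-460 + 152490) - 28 = 152030 - 28 = 152002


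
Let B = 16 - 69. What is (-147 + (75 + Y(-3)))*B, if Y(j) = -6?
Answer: 4134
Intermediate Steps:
B = -53
(-147 + (75 + Y(-3)))*B = (-147 + (75 - 6))*(-53) = (-147 + 69)*(-53) = -78*(-53) = 4134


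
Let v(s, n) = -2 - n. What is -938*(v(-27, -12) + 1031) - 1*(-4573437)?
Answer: 3596979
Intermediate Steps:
-938*(v(-27, -12) + 1031) - 1*(-4573437) = -938*((-2 - 1*(-12)) + 1031) - 1*(-4573437) = -938*((-2 + 12) + 1031) + 4573437 = -938*(10 + 1031) + 4573437 = -938*1041 + 4573437 = -976458 + 4573437 = 3596979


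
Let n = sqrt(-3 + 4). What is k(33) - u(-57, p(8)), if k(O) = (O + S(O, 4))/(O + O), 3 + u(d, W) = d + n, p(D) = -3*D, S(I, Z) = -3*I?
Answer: 58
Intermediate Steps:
n = 1 (n = sqrt(1) = 1)
u(d, W) = -2 + d (u(d, W) = -3 + (d + 1) = -3 + (1 + d) = -2 + d)
k(O) = -1 (k(O) = (O - 3*O)/(O + O) = (-2*O)/((2*O)) = (-2*O)*(1/(2*O)) = -1)
k(33) - u(-57, p(8)) = -1 - (-2 - 57) = -1 - 1*(-59) = -1 + 59 = 58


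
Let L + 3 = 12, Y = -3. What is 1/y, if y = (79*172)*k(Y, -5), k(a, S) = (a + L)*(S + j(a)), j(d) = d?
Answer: -1/652224 ≈ -1.5332e-6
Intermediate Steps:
L = 9 (L = -3 + 12 = 9)
k(a, S) = (9 + a)*(S + a) (k(a, S) = (a + 9)*(S + a) = (9 + a)*(S + a))
y = -652224 (y = (79*172)*((-3)² + 9*(-5) + 9*(-3) - 5*(-3)) = 13588*(9 - 45 - 27 + 15) = 13588*(-48) = -652224)
1/y = 1/(-652224) = -1/652224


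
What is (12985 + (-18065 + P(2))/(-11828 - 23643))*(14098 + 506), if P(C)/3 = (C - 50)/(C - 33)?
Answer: 208528746813024/1099601 ≈ 1.8964e+8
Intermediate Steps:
P(C) = 3*(-50 + C)/(-33 + C) (P(C) = 3*((C - 50)/(C - 33)) = 3*((-50 + C)/(-33 + C)) = 3*(-50 + C)/(-33 + C))
(12985 + (-18065 + P(2))/(-11828 - 23643))*(14098 + 506) = (12985 + (-18065 + 3*(-50 + 2)/(-33 + 2))/(-11828 - 23643))*(14098 + 506) = (12985 + (-18065 + 3*(-48)/(-31))/(-35471))*14604 = (12985 + (-18065 + 3*(-1/31)*(-48))*(-1/35471))*14604 = (12985 + (-18065 + 144/31)*(-1/35471))*14604 = (12985 - 559871/31*(-1/35471))*14604 = (12985 + 559871/1099601)*14604 = (14278878856/1099601)*14604 = 208528746813024/1099601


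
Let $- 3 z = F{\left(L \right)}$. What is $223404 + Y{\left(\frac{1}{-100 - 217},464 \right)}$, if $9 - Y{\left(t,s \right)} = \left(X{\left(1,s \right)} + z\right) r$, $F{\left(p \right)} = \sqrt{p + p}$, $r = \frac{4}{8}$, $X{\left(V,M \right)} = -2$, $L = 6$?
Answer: $223414 + \frac{\sqrt{3}}{3} \approx 2.2341 \cdot 10^{5}$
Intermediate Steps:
$r = \frac{1}{2}$ ($r = 4 \cdot \frac{1}{8} = \frac{1}{2} \approx 0.5$)
$F{\left(p \right)} = \sqrt{2} \sqrt{p}$ ($F{\left(p \right)} = \sqrt{2 p} = \sqrt{2} \sqrt{p}$)
$z = - \frac{2 \sqrt{3}}{3}$ ($z = - \frac{\sqrt{2} \sqrt{6}}{3} = - \frac{2 \sqrt{3}}{3} \approx -1.1547$)
$Y{\left(t,s \right)} = 10 + \frac{\sqrt{3}}{3}$ ($Y{\left(t,s \right)} = 9 - \left(-2 - \frac{2 \sqrt{3}}{3}\right) \frac{1}{2} = 9 - \left(-1 - \frac{\sqrt{3}}{3}\right) = 9 + \left(1 + \frac{\sqrt{3}}{3}\right) = 10 + \frac{\sqrt{3}}{3}$)
$223404 + Y{\left(\frac{1}{-100 - 217},464 \right)} = 223404 + \left(10 + \frac{\sqrt{3}}{3}\right) = 223414 + \frac{\sqrt{3}}{3}$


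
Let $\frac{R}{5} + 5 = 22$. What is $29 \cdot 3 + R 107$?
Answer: $9182$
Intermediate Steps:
$R = 85$ ($R = -25 + 5 \cdot 22 = -25 + 110 = 85$)
$29 \cdot 3 + R 107 = 29 \cdot 3 + 85 \cdot 107 = 87 + 9095 = 9182$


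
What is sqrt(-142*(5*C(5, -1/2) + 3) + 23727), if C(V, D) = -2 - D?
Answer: sqrt(24366) ≈ 156.10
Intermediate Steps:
sqrt(-142*(5*C(5, -1/2) + 3) + 23727) = sqrt(-142*(5*(-2 - (-1)/2) + 3) + 23727) = sqrt(-142*(5*(-2 - 1*(-1/2)) + 3) + 23727) = sqrt(-142*(5*(-2 + 1/2) + 3) + 23727) = sqrt(-142*(5*(-3/2) + 3) + 23727) = sqrt(-142*(-15/2 + 3) + 23727) = sqrt(-142*(-9/2) + 23727) = sqrt(639 + 23727) = sqrt(24366)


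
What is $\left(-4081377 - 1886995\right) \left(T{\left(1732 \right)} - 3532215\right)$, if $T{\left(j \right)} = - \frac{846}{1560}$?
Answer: $\frac{1370302462143813}{65} \approx 2.1082 \cdot 10^{13}$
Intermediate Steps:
$T{\left(j \right)} = - \frac{141}{260}$ ($T{\left(j \right)} = \left(-846\right) \frac{1}{1560} = - \frac{141}{260}$)
$\left(-4081377 - 1886995\right) \left(T{\left(1732 \right)} - 3532215\right) = \left(-4081377 - 1886995\right) \left(- \frac{141}{260} - 3532215\right) = \left(-5968372\right) \left(- \frac{918376041}{260}\right) = \frac{1370302462143813}{65}$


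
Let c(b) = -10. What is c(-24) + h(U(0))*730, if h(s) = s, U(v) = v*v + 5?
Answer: 3640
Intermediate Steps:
U(v) = 5 + v² (U(v) = v² + 5 = 5 + v²)
c(-24) + h(U(0))*730 = -10 + (5 + 0²)*730 = -10 + (5 + 0)*730 = -10 + 5*730 = -10 + 3650 = 3640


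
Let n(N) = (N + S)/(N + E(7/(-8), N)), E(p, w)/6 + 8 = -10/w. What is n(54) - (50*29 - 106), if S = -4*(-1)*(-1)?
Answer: -29343/22 ≈ -1333.8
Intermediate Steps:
E(p, w) = -48 - 60/w (E(p, w) = -48 + 6*(-10/w) = -48 - 60/w)
S = -4 (S = 4*(-1) = -4)
n(N) = (-4 + N)/(-48 + N - 60/N) (n(N) = (N - 4)/(N + (-48 - 60/N)) = (-4 + N)/(-48 + N - 60/N))
n(54) - (50*29 - 106) = -1*54*(-4 + 54)/(60 - 1*54*(-48 + 54)) - (50*29 - 106) = -1*54*50/(60 - 1*54*6) - (1450 - 106) = -1*54*50/(60 - 324) - 1*1344 = -1*54*50/(-264) - 1344 = -1*54*(-1/264)*50 - 1344 = 225/22 - 1344 = -29343/22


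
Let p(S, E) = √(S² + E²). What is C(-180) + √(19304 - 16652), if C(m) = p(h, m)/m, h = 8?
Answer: 2*√663 - √2029/45 ≈ 50.497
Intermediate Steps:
p(S, E) = √(E² + S²)
C(m) = √(64 + m²)/m (C(m) = √(m² + 8²)/m = √(m² + 64)/m = √(64 + m²)/m)
C(-180) + √(19304 - 16652) = √(64 + (-180)²)/(-180) + √(19304 - 16652) = -√(64 + 32400)/180 + √2652 = -√2029/45 + 2*√663 = 2*√663 - √2029/45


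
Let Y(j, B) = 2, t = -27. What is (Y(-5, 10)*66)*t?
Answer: -3564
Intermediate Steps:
(Y(-5, 10)*66)*t = (2*66)*(-27) = 132*(-27) = -3564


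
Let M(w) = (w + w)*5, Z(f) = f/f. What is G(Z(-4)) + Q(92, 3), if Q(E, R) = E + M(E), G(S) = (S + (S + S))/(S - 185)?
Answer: 186205/184 ≈ 1012.0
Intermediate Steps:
Z(f) = 1
M(w) = 10*w (M(w) = (2*w)*5 = 10*w)
G(S) = 3*S/(-185 + S) (G(S) = (S + 2*S)/(-185 + S) = (3*S)/(-185 + S) = 3*S/(-185 + S))
Q(E, R) = 11*E (Q(E, R) = E + 10*E = 11*E)
G(Z(-4)) + Q(92, 3) = 3*1/(-185 + 1) + 11*92 = 3*1/(-184) + 1012 = 3*1*(-1/184) + 1012 = -3/184 + 1012 = 186205/184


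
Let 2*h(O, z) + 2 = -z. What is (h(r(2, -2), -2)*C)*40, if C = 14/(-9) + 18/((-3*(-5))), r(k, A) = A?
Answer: 0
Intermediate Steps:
h(O, z) = -1 - z/2 (h(O, z) = -1 + (-z)/2 = -1 - z/2)
C = -16/45 (C = 14*(-1/9) + 18/15 = -14/9 + 18*(1/15) = -14/9 + 6/5 = -16/45 ≈ -0.35556)
(h(r(2, -2), -2)*C)*40 = ((-1 - 1/2*(-2))*(-16/45))*40 = ((-1 + 1)*(-16/45))*40 = (0*(-16/45))*40 = 0*40 = 0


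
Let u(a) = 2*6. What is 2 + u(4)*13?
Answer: 158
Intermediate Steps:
u(a) = 12
2 + u(4)*13 = 2 + 12*13 = 2 + 156 = 158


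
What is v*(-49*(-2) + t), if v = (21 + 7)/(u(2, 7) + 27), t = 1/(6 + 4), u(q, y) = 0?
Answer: 1526/15 ≈ 101.73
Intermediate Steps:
t = 1/10 ≈ 0.10000
v = 28/27 (v = (21 + 7)/(0 + 27) = 28/27 ≈ 1.0370)
v*(-49*(-2) + t) = 28*(-49*(-2) + 1/10)/27 = 28*(-7*(-14) + 1/10)/27 = 28*(98 + 1/10)/27 = (28/27)*(981/10) = 1526/15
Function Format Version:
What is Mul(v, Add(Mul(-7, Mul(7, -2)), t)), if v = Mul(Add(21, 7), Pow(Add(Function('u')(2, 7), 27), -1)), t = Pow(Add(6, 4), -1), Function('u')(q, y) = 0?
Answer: Rational(1526, 15) ≈ 101.73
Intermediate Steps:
t = Rational(1, 10) (t = Pow(10, -1) = Rational(1, 10) ≈ 0.10000)
v = Rational(28, 27) (v = Mul(Add(21, 7), Pow(Add(0, 27), -1)) = Mul(28, Pow(27, -1)) = Mul(28, Rational(1, 27)) = Rational(28, 27) ≈ 1.0370)
Mul(v, Add(Mul(-7, Mul(7, -2)), t)) = Mul(Rational(28, 27), Add(Mul(-7, Mul(7, -2)), Rational(1, 10))) = Mul(Rational(28, 27), Add(Mul(-7, -14), Rational(1, 10))) = Mul(Rational(28, 27), Add(98, Rational(1, 10))) = Mul(Rational(28, 27), Rational(981, 10)) = Rational(1526, 15)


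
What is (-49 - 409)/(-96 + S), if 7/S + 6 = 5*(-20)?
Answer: 48548/10183 ≈ 4.7676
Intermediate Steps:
S = -7/106 (S = 7/(-6 + 5*(-20)) = 7/(-6 - 100) = 7/(-106) = 7*(-1/106) = -7/106 ≈ -0.066038)
(-49 - 409)/(-96 + S) = (-49 - 409)/(-96 - 7/106) = -458/(-10183/106) = -458*(-106/10183) = 48548/10183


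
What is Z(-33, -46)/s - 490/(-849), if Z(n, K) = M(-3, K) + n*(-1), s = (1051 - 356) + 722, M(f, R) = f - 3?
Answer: 717253/1203033 ≈ 0.59620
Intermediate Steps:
M(f, R) = -3 + f
s = 1417 (s = 695 + 722 = 1417)
Z(n, K) = -6 - n (Z(n, K) = (-3 - 3) + n*(-1) = -6 - n)
Z(-33, -46)/s - 490/(-849) = (-6 - 1*(-33))/1417 - 490/(-849) = (-6 + 33)*(1/1417) - 490*(-1/849) = 27*(1/1417) + 490/849 = 27/1417 + 490/849 = 717253/1203033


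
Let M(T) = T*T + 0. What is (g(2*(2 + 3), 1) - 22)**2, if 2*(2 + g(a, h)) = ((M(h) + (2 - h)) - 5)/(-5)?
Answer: 56169/100 ≈ 561.69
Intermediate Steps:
M(T) = T**2 (M(T) = T**2 + 0 = T**2)
g(a, h) = -17/10 - h**2/10 + h/10 (g(a, h) = -2 + (((h**2 + (2 - h)) - 5)/(-5))/2 = -2 + (((2 + h**2 - h) - 5)*(-1/5))/2 = -2 + ((-3 + h**2 - h)*(-1/5))/2 = -2 + (3/5 - h**2/5 + h/5)/2 = -2 + (3/10 - h**2/10 + h/10) = -17/10 - h**2/10 + h/10)
(g(2*(2 + 3), 1) - 22)**2 = ((-17/10 - 1/10*1**2 + (1/10)*1) - 22)**2 = ((-17/10 - 1/10*1 + 1/10) - 22)**2 = ((-17/10 - 1/10 + 1/10) - 22)**2 = (-17/10 - 22)**2 = (-237/10)**2 = 56169/100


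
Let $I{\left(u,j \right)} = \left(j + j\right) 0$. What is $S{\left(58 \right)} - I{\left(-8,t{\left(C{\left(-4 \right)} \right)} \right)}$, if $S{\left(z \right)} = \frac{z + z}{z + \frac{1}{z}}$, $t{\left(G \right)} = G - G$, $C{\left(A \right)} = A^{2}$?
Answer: $\frac{6728}{3365} \approx 1.9994$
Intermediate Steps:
$t{\left(G \right)} = 0$
$S{\left(z \right)} = \frac{2 z}{z + \frac{1}{z}}$
$I{\left(u,j \right)} = 0$ ($I{\left(u,j \right)} = 2 j 0 = 0$)
$S{\left(58 \right)} - I{\left(-8,t{\left(C{\left(-4 \right)} \right)} \right)} = \frac{2 \cdot 58^{2}}{1 + 58^{2}} - 0 = 2 \cdot 3364 \frac{1}{1 + 3364} + 0 = 2 \cdot 3364 \cdot \frac{1}{3365} + 0 = \frac{6728}{3365} + 0 = \frac{6728}{3365}$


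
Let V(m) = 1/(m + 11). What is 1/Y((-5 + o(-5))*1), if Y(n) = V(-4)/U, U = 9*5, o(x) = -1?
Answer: 315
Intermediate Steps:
V(m) = 1/(11 + m)
U = 45
Y(n) = 1/315 (Y(n) = 1/((11 - 4)*45) = (1/45)/7 = (1/7)*(1/45) = 1/315)
1/Y((-5 + o(-5))*1) = 1/(1/315) = 315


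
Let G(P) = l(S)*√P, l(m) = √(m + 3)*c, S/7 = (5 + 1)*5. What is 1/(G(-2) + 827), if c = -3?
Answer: 827/687763 + 3*I*√426/687763 ≈ 0.0012024 + 9.003e-5*I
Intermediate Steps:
S = 210 (S = 7*((5 + 1)*5) = 7*(6*5) = 7*30 = 210)
l(m) = -3*√(3 + m) (l(m) = √(m + 3)*(-3) = √(3 + m)*(-3) = -3*√(3 + m))
G(P) = -3*√213*√P (G(P) = (-3*√(3 + 210))*√P = (-3*√213)*√P = -3*√213*√P)
1/(G(-2) + 827) = 1/(-3*√213*√(-2) + 827) = 1/(-3*√213*I*√2 + 827) = 1/(-3*I*√426 + 827) = 1/(827 - 3*I*√426)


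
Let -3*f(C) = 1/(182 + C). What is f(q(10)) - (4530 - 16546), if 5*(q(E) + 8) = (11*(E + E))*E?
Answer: 22133471/1842 ≈ 12016.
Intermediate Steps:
q(E) = -8 + 22*E²/5 (q(E) = -8 + ((11*(E + E))*E)/5 = -8 + ((11*(2*E))*E)/5 = -8 + ((22*E)*E)/5 = -8 + (22*E²)/5 = -8 + 22*E²/5)
f(C) = -1/(3*(182 + C))
f(q(10)) - (4530 - 16546) = -1/(546 + 3*(-8 + (22/5)*10²)) - (4530 - 16546) = -1/(546 + 3*(-8 + (22/5)*100)) - 1*(-12016) = -1/(546 + 3*(-8 + 440)) + 12016 = -1/(546 + 3*432) + 12016 = -1/(546 + 1296) + 12016 = -1/1842 + 12016 = 22133471/1842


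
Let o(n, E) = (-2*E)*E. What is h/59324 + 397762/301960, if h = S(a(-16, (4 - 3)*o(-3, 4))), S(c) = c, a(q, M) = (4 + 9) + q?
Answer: 737372719/559796095 ≈ 1.3172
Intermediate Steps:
o(n, E) = -2*E²
a(q, M) = 13 + q
h = -3 (h = 13 - 16 = -3)
h/59324 + 397762/301960 = -3/59324 + 397762/301960 = -3*1/59324 + 397762*(1/301960) = -3/59324 + 198881/150980 = 737372719/559796095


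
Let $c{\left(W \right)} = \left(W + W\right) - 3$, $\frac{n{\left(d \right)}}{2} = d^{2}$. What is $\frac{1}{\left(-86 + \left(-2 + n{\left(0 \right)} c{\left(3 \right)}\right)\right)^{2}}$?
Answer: $\frac{1}{7744} \approx 0.00012913$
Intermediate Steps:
$n{\left(d \right)} = 2 d^{2}$
$c{\left(W \right)} = -3 + 2 W$ ($c{\left(W \right)} = 2 W - 3 = -3 + 2 W$)
$\frac{1}{\left(-86 + \left(-2 + n{\left(0 \right)} c{\left(3 \right)}\right)\right)^{2}} = \frac{1}{\left(-86 - \left(2 - 2 \cdot 0^{2} \left(-3 + 2 \cdot 3\right)\right)\right)^{2}} = \frac{1}{\left(-86 - \left(2 - 2 \cdot 0 \left(-3 + 6\right)\right)\right)^{2}} = \frac{1}{\left(-86 + \left(-2 + 0 \cdot 3\right)\right)^{2}} = \frac{1}{\left(-86 + \left(-2 + 0\right)\right)^{2}} = \frac{1}{\left(-86 - 2\right)^{2}} = \frac{1}{\left(-88\right)^{2}} = \frac{1}{7744}$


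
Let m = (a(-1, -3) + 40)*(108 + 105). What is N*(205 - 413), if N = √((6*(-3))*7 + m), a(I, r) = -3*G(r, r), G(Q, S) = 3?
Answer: -208*√6477 ≈ -16740.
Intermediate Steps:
a(I, r) = -9 (a(I, r) = -3*3 = -9)
m = 6603 (m = (-9 + 40)*(108 + 105) = 31*213 = 6603)
N = √6477 (N = √((6*(-3))*7 + 6603) = √(-18*7 + 6603) = √(-126 + 6603) = √6477 ≈ 80.480)
N*(205 - 413) = √6477*(205 - 413) = √6477*(-208) = -208*√6477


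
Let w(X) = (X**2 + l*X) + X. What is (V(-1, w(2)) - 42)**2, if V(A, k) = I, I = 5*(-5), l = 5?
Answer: 4489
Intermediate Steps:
w(X) = X**2 + 6*X (w(X) = (X**2 + 5*X) + X = X**2 + 6*X)
I = -25
V(A, k) = -25
(V(-1, w(2)) - 42)**2 = (-25 - 42)**2 = (-67)**2 = 4489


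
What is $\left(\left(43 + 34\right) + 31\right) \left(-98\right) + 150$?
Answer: $-10434$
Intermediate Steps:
$\left(\left(43 + 34\right) + 31\right) \left(-98\right) + 150 = \left(77 + 31\right) \left(-98\right) + 150 = 108 \left(-98\right) + 150 = -10584 + 150 = -10434$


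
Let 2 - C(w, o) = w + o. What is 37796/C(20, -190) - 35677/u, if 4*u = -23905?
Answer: 232014789/1027915 ≈ 225.71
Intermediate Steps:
u = -23905/4 (u = (1/4)*(-23905) = -23905/4 ≈ -5976.3)
C(w, o) = 2 - o - w (C(w, o) = 2 - (w + o) = 2 - (o + w) = 2 + (-o - w) = 2 - o - w)
37796/C(20, -190) - 35677/u = 37796/(2 - 1*(-190) - 1*20) - 35677/(-23905/4) = 37796/(2 + 190 - 20) - 35677*(-4/23905) = 37796/172 + 142708/23905 = 37796*(1/172) + 142708/23905 = 9449/43 + 142708/23905 = 232014789/1027915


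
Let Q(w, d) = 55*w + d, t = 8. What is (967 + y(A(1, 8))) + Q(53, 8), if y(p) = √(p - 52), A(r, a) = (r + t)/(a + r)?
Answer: 3890 + I*√51 ≈ 3890.0 + 7.1414*I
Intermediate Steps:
A(r, a) = (8 + r)/(a + r) (A(r, a) = (r + 8)/(a + r) = (8 + r)/(a + r))
y(p) = √(-52 + p)
Q(w, d) = d + 55*w
(967 + y(A(1, 8))) + Q(53, 8) = (967 + √(-52 + (8 + 1)/(8 + 1))) + (8 + 55*53) = (967 + √(-52 + 9/9)) + (8 + 2915) = (967 + √(-52 + (⅑)*9)) + 2923 = (967 + √(-52 + 1)) + 2923 = (967 + √(-51)) + 2923 = (967 + I*√51) + 2923 = 3890 + I*√51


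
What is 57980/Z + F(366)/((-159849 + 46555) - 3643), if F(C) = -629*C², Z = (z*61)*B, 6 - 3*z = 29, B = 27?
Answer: 641863904/896517 ≈ 715.95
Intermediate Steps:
z = -23/3 (z = 2 - ⅓*29 = 2 - 29/3 = -23/3 ≈ -7.6667)
Z = -12627 (Z = -23/3*61*27 = -1403/3*27 = -12627)
57980/Z + F(366)/((-159849 + 46555) - 3643) = 57980/(-12627) + (-629*366²)/((-159849 + 46555) - 3643) = 57980*(-1/12627) + (-629*133956)/(-113294 - 3643) = -57980/12627 - 84258324/(-116937) = -57980/12627 - 84258324*(-1/116937) = -57980/12627 + 153476/213 = 641863904/896517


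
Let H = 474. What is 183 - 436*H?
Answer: -206481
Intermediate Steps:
183 - 436*H = 183 - 436*474 = 183 - 206664 = -206481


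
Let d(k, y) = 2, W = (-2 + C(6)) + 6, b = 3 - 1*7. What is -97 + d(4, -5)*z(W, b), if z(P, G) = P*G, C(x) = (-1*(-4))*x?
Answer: -321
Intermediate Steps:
C(x) = 4*x
b = -4 (b = 3 - 7 = -4)
W = 28 (W = (-2 + 4*6) + 6 = (-2 + 24) + 6 = 22 + 6 = 28)
z(P, G) = G*P
-97 + d(4, -5)*z(W, b) = -97 + 2*(-4*28) = -97 + 2*(-112) = -97 - 224 = -321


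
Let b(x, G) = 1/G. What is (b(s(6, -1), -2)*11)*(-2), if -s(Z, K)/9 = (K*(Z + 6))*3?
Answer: 11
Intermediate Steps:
s(Z, K) = -27*K*(6 + Z) (s(Z, K) = -9*K*(Z + 6)*3 = -9*K*(6 + Z)*3 = -27*K*(6 + Z))
(b(s(6, -1), -2)*11)*(-2) = (11/(-2))*(-2) = -½*11*(-2) = -11/2*(-2) = 11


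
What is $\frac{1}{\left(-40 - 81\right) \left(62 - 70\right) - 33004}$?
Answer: $- \frac{1}{32036} \approx -3.1215 \cdot 10^{-5}$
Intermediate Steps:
$\frac{1}{\left(-40 - 81\right) \left(62 - 70\right) - 33004} = \frac{1}{\left(-121\right) \left(-8\right) - 33004} = \frac{1}{968 - 33004} = \frac{1}{-32036} = - \frac{1}{32036}$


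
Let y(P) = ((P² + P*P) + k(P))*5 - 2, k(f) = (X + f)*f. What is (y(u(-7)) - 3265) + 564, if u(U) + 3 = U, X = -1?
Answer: -1153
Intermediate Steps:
u(U) = -3 + U
k(f) = f*(-1 + f) (k(f) = (-1 + f)*f = f*(-1 + f))
y(P) = -2 + 10*P² + 5*P*(-1 + P) (y(P) = ((P² + P*P) + P*(-1 + P))*5 - 2 = ((P² + P²) + P*(-1 + P))*5 - 2 = (2*P² + P*(-1 + P))*5 - 2 = (10*P² + 5*P*(-1 + P)) - 2 = -2 + 10*P² + 5*P*(-1 + P))
(y(u(-7)) - 3265) + 564 = ((-2 - 5*(-3 - 7) + 15*(-3 - 7)²) - 3265) + 564 = ((-2 - 5*(-10) + 15*(-10)²) - 3265) + 564 = ((-2 + 50 + 15*100) - 3265) + 564 = ((-2 + 50 + 1500) - 3265) + 564 = (1548 - 3265) + 564 = -1717 + 564 = -1153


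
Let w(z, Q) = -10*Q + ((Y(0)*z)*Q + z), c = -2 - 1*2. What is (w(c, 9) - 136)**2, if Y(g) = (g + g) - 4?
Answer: 7396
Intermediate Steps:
Y(g) = -4 + 2*g (Y(g) = 2*g - 4 = -4 + 2*g)
c = -4 (c = -2 - 2 = -4)
w(z, Q) = z - 10*Q - 4*Q*z (w(z, Q) = -10*Q + (((-4 + 2*0)*z)*Q + z) = -10*Q + (((-4 + 0)*z)*Q + z) = -10*Q + ((-4*z)*Q + z) = -10*Q + (-4*Q*z + z) = -10*Q + (z - 4*Q*z) = z - 10*Q - 4*Q*z)
(w(c, 9) - 136)**2 = ((-4 - 10*9 - 4*9*(-4)) - 136)**2 = ((-4 - 90 + 144) - 136)**2 = (50 - 136)**2 = (-86)**2 = 7396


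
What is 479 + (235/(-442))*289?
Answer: 8459/26 ≈ 325.35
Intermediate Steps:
479 + (235/(-442))*289 = 479 + (235*(-1/442))*289 = 479 - 235/442*289 = 479 - 3995/26 = 8459/26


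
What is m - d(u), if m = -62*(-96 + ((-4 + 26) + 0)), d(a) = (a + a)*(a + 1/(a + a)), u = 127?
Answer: -27671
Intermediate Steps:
d(a) = 2*a*(a + 1/(2*a)) (d(a) = (2*a)*(a + 1/(2*a)) = 2*a*(a + 1/(2*a)))
m = 4588 (m = -62*(-96 + (22 + 0)) = -62*(-96 + 22) = -62*(-74) = 4588)
m - d(u) = 4588 - (1 + 2*127²) = 4588 - (1 + 2*16129) = 4588 - (1 + 32258) = 4588 - 1*32259 = 4588 - 32259 = -27671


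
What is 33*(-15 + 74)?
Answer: 1947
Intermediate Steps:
33*(-15 + 74) = 33*59 = 1947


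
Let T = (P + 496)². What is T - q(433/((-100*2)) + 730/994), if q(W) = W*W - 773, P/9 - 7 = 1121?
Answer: 1120241885582595599/9880360000 ≈ 1.1338e+8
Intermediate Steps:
P = 10152 (P = 63 + 9*1121 = 63 + 10089 = 10152)
T = 113379904 (T = (10152 + 496)² = 10648² = 113379904)
q(W) = -773 + W² (q(W) = W² - 773 = -773 + W²)
T - q(433/((-100*2)) + 730/994) = 113379904 - (-773 + (433/((-100*2)) + 730/994)²) = 113379904 - (-773 + (433/(-200) + 730*(1/994))²) = 113379904 - (-773 + (433*(-1/200) + 365/497)²) = 113379904 - (-773 + (-433/200 + 365/497)²) = 113379904 - (-773 + (-142201/99400)²) = 113379904 - (-773 + 20221124401/9880360000) = 113379904 - 1*(-7617297155599/9880360000) = 113379904 + 7617297155599/9880360000 = 1120241885582595599/9880360000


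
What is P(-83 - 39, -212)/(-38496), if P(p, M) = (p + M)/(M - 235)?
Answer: -167/8603856 ≈ -1.9410e-5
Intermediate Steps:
P(p, M) = (M + p)/(-235 + M)
P(-83 - 39, -212)/(-38496) = ((-212 + (-83 - 39))/(-235 - 212))/(-38496) = ((-212 - 122)/(-447))*(-1/38496) = -1/447*(-334)*(-1/38496) = (334/447)*(-1/38496) = -167/8603856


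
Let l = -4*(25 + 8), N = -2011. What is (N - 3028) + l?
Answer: -5171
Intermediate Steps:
l = -132 (l = -4*33 = -132)
(N - 3028) + l = (-2011 - 3028) - 132 = -5039 - 132 = -5171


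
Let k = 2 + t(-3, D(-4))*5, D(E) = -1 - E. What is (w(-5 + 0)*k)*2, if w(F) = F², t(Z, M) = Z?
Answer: -650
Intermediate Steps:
k = -13 (k = 2 - 3*5 = 2 - 15 = -13)
(w(-5 + 0)*k)*2 = ((-5 + 0)²*(-13))*2 = ((-5)²*(-13))*2 = (25*(-13))*2 = -325*2 = -650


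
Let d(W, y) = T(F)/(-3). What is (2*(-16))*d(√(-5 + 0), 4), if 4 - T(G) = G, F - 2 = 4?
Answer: -64/3 ≈ -21.333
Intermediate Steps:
F = 6 (F = 2 + 4 = 6)
T(G) = 4 - G
d(W, y) = ⅔ (d(W, y) = (4 - 1*6)/(-3) = (4 - 6)*(-⅓) = -2*(-⅓) = ⅔)
(2*(-16))*d(√(-5 + 0), 4) = (2*(-16))*(⅔) = -32*⅔ = -64/3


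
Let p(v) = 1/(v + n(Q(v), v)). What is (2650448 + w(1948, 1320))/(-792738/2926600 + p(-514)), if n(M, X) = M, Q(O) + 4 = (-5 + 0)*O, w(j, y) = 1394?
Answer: -248833240560225/25371434 ≈ -9.8076e+6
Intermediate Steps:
Q(O) = -4 - 5*O (Q(O) = -4 + (-5 + 0)*O = -4 - 5*O)
p(v) = 1/(-4 - 4*v) (p(v) = 1/(v + (-4 - 5*v)) = 1/(-4 - 4*v))
(2650448 + w(1948, 1320))/(-792738/2926600 + p(-514)) = (2650448 + 1394)/(-792738/2926600 - 1/(4 + 4*(-514))) = 2651842/(-792738*1/2926600 - 1/(4 - 2056)) = 2651842/(-396369/1463300 - 1/(-2052)) = 2651842/(-396369/1463300 - 1*(-1/2052)) = 2651842/(-396369/1463300 + 1/2052) = 2651842/(-50742868/187668225) = 2651842*(-187668225/50742868) = -248833240560225/25371434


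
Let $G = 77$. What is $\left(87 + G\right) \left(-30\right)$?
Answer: $-4920$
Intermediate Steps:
$\left(87 + G\right) \left(-30\right) = \left(87 + 77\right) \left(-30\right) = 164 \left(-30\right) = -4920$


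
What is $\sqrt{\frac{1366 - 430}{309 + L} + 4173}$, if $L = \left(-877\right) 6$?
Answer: $\frac{3 \sqrt{7478141}}{127} \approx 64.597$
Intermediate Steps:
$L = -5262$
$\sqrt{\frac{1366 - 430}{309 + L} + 4173} = \sqrt{\frac{1366 - 430}{309 - 5262} + 4173} = \sqrt{\frac{936}{-4953} + 4173} = \sqrt{936 \left(- \frac{1}{4953}\right) + 4173} = \sqrt{- \frac{24}{127} + 4173} = \sqrt{\frac{529947}{127}} = \frac{3 \sqrt{7478141}}{127}$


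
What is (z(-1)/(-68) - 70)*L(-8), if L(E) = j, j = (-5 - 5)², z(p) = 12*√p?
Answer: -7000 - 300*I/17 ≈ -7000.0 - 17.647*I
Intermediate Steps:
j = 100 (j = (-10)² = 100)
L(E) = 100
(z(-1)/(-68) - 70)*L(-8) = ((12*√(-1))/(-68) - 70)*100 = ((12*I)*(-1/68) - 70)*100 = (-3*I/17 - 70)*100 = (-70 - 3*I/17)*100 = -7000 - 300*I/17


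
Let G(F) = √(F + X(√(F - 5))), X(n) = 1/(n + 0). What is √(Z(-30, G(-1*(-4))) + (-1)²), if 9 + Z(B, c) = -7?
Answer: I*√15 ≈ 3.873*I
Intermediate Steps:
X(n) = 1/n
G(F) = √(F + (-5 + F)^(-½)) (G(F) = √(F + 1/(√(F - 5))) = √(F + 1/(√(-5 + F))) = √(F + (-5 + F)^(-½)))
Z(B, c) = -16 (Z(B, c) = -9 - 7 = -16)
√(Z(-30, G(-1*(-4))) + (-1)²) = √(-16 + (-1)²) = √(-16 + 1) = √(-15) = I*√15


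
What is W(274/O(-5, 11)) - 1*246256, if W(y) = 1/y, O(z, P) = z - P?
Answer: -33737080/137 ≈ -2.4626e+5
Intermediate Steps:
W(274/O(-5, 11)) - 1*246256 = 1/(274/(-5 - 1*11)) - 1*246256 = 1/(274/(-5 - 11)) - 246256 = 1/(274/(-16)) - 246256 = 1/(274*(-1/16)) - 246256 = 1/(-137/8) - 246256 = -8/137 - 246256 = -33737080/137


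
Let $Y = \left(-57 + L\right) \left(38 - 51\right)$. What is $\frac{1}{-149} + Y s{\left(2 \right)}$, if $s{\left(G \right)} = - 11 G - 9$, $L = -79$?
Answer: $- \frac{8166393}{149} \approx -54808.0$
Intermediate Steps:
$s{\left(G \right)} = -9 - 11 G$
$Y = 1768$ ($Y = \left(-57 - 79\right) \left(38 - 51\right) = \left(-136\right) \left(-13\right) = 1768$)
$\frac{1}{-149} + Y s{\left(2 \right)} = \frac{1}{-149} + 1768 \left(-9 - 22\right) = - \frac{1}{149} + 1768 \left(-9 - 22\right) = - \frac{1}{149} + 1768 \left(-31\right) = - \frac{1}{149} - 54808 = - \frac{8166393}{149}$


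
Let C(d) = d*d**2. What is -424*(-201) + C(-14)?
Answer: 82480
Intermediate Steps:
C(d) = d**3
-424*(-201) + C(-14) = -424*(-201) + (-14)**3 = 85224 - 2744 = 82480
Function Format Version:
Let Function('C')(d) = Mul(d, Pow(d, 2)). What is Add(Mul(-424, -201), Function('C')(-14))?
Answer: 82480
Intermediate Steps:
Function('C')(d) = Pow(d, 3)
Add(Mul(-424, -201), Function('C')(-14)) = Add(Mul(-424, -201), Pow(-14, 3)) = Add(85224, -2744) = 82480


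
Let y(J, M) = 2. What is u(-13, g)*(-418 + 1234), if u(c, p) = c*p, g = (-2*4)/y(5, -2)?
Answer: 42432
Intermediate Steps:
g = -4 (g = -2*4/2 = -8*½ = -4)
u(-13, g)*(-418 + 1234) = (-13*(-4))*(-418 + 1234) = 52*816 = 42432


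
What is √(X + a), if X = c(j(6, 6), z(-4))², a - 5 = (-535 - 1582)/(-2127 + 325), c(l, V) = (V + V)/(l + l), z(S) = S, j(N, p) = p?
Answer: √193446502/5406 ≈ 2.5728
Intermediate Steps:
c(l, V) = V/l (c(l, V) = (2*V)/((2*l)) = (2*V)*(1/(2*l)) = V/l)
a = 11127/1802 (a = 5 + (-535 - 1582)/(-2127 + 325) = 5 - 2117/(-1802) = 5 - 2117*(-1/1802) = 5 + 2117/1802 = 11127/1802 ≈ 6.1748)
X = 4/9 (X = (-4/6)² = (-4*⅙)² = (-⅔)² = 4/9 ≈ 0.44444)
√(X + a) = √(4/9 + 11127/1802) = √(107351/16218) = √193446502/5406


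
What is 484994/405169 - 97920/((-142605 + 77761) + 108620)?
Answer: -16009593/15396422 ≈ -1.0398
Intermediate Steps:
484994/405169 - 97920/((-142605 + 77761) + 108620) = 484994*(1/405169) - 97920/(-64844 + 108620) = 484994/405169 - 97920/43776 = 484994/405169 - 97920*1/43776 = 484994/405169 - 85/38 = -16009593/15396422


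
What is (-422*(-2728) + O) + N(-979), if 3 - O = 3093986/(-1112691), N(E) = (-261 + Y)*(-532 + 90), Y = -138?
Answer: 1477186073693/1112691 ≈ 1.3276e+6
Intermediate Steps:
N(E) = 176358 (N(E) = (-261 - 138)*(-532 + 90) = -399*(-442) = 176358)
O = 6432059/1112691 (O = 3 - 3093986/(-1112691) = 3 - 3093986*(-1)/1112691 = 3 - 1*(-3093986/1112691) = 3 + 3093986/1112691 = 6432059/1112691 ≈ 5.7806)
(-422*(-2728) + O) + N(-979) = (-422*(-2728) + 6432059/1112691) + 176358 = (1151216 + 6432059/1112691) + 176358 = 1280954114315/1112691 + 176358 = 1477186073693/1112691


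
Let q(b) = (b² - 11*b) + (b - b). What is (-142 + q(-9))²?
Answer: 1444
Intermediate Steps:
q(b) = b² - 11*b (q(b) = (b² - 11*b) + 0 = b² - 11*b)
(-142 + q(-9))² = (-142 - 9*(-11 - 9))² = (-142 - 9*(-20))² = (-142 + 180)² = 38² = 1444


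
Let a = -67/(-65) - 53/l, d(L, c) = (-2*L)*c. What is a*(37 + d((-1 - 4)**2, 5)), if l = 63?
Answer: -55096/1365 ≈ -40.363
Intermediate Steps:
d(L, c) = -2*L*c
a = 776/4095 (a = -67/(-65) - 53/63 = -67*(-1/65) - 53*1/63 = 67/65 - 53/63 = 776/4095 ≈ 0.18950)
a*(37 + d((-1 - 4)**2, 5)) = 776*(37 - 2*(-1 - 4)**2*5)/4095 = 776*(37 - 2*(-5)**2*5)/4095 = 776*(37 - 2*25*5)/4095 = 776*(37 - 250)/4095 = (776/4095)*(-213) = -55096/1365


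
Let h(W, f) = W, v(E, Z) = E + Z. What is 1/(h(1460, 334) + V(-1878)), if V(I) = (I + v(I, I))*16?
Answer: -1/88684 ≈ -1.1276e-5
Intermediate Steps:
V(I) = 48*I (V(I) = (I + (I + I))*16 = (I + 2*I)*16 = (3*I)*16 = 48*I)
1/(h(1460, 334) + V(-1878)) = 1/(1460 + 48*(-1878)) = 1/(1460 - 90144) = 1/(-88684) = -1/88684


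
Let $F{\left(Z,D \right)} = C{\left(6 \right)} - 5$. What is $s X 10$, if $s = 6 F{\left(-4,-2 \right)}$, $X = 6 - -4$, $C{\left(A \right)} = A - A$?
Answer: $-3000$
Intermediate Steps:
$C{\left(A \right)} = 0$
$X = 10$ ($X = 6 + 4 = 10$)
$F{\left(Z,D \right)} = -5$ ($F{\left(Z,D \right)} = 0 - 5 = -5$)
$s = -30$ ($s = 6 \left(-5\right) = -30$)
$s X 10 = \left(-30\right) 10 \cdot 10 = \left(-300\right) 10 = -3000$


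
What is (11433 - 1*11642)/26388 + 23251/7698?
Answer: 101989751/33855804 ≈ 3.0125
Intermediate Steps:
(11433 - 1*11642)/26388 + 23251/7698 = (11433 - 11642)*(1/26388) + 23251*(1/7698) = -209*1/26388 + 23251/7698 = -209/26388 + 23251/7698 = 101989751/33855804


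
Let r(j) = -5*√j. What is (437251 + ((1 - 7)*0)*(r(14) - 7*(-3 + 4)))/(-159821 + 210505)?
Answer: 437251/50684 ≈ 8.6270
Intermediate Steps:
(437251 + ((1 - 7)*0)*(r(14) - 7*(-3 + 4)))/(-159821 + 210505) = (437251 + ((1 - 7)*0)*(-5*√14 - 7*(-3 + 4)))/(-159821 + 210505) = (437251 + (-6*0)*(-5*√14 - 7*1))/50684 = (437251 + 0*(-5*√14 - 7))*(1/50684) = (437251 + 0*(-7 - 5*√14))*(1/50684) = (437251 + 0)*(1/50684) = 437251*(1/50684) = 437251/50684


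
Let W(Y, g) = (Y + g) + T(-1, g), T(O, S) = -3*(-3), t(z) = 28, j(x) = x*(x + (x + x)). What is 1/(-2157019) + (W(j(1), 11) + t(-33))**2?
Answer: 5610406418/2157019 ≈ 2601.0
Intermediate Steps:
j(x) = 3*x**2 (j(x) = x*(x + 2*x) = x*(3*x) = 3*x**2)
T(O, S) = 9
W(Y, g) = 9 + Y + g (W(Y, g) = (Y + g) + 9 = 9 + Y + g)
1/(-2157019) + (W(j(1), 11) + t(-33))**2 = 1/(-2157019) + ((9 + 3*1**2 + 11) + 28)**2 = -1/2157019 + ((9 + 3*1 + 11) + 28)**2 = -1/2157019 + ((9 + 3 + 11) + 28)**2 = -1/2157019 + (23 + 28)**2 = -1/2157019 + 51**2 = -1/2157019 + 2601 = 5610406418/2157019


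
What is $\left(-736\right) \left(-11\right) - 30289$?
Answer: $-22193$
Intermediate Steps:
$\left(-736\right) \left(-11\right) - 30289 = 8096 - 30289 = -22193$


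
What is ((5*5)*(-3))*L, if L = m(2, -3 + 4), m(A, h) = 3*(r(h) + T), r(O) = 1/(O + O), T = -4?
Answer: 1575/2 ≈ 787.50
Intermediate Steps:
r(O) = 1/(2*O)
m(A, h) = -12 + 3/(2*h) (m(A, h) = 3*(1/(2*h) - 4) = 3*(-4 + 1/(2*h)) = -12 + 3/(2*h))
L = -21/2 (L = -12 + 3/(2*(-3 + 4)) = -12 + (3/2)/1 = -12 + (3/2)*1 = -12 + 3/2 = -21/2 ≈ -10.500)
((5*5)*(-3))*L = ((5*5)*(-3))*(-21/2) = (25*(-3))*(-21/2) = -75*(-21/2) = 1575/2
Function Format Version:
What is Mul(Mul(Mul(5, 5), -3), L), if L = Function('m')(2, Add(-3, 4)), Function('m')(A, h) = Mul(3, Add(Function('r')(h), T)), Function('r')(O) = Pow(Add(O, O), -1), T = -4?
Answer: Rational(1575, 2) ≈ 787.50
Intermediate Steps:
Function('r')(O) = Mul(Rational(1, 2), Pow(O, -1)) (Function('r')(O) = Pow(Mul(2, O), -1) = Mul(Rational(1, 2), Pow(O, -1)))
Function('m')(A, h) = Add(-12, Mul(Rational(3, 2), Pow(h, -1))) (Function('m')(A, h) = Mul(3, Add(Mul(Rational(1, 2), Pow(h, -1)), -4)) = Mul(3, Add(-4, Mul(Rational(1, 2), Pow(h, -1)))) = Add(-12, Mul(Rational(3, 2), Pow(h, -1))))
L = Rational(-21, 2) (L = Add(-12, Mul(Rational(3, 2), Pow(Add(-3, 4), -1))) = Add(-12, Mul(Rational(3, 2), Pow(1, -1))) = Add(-12, Mul(Rational(3, 2), 1)) = Add(-12, Rational(3, 2)) = Rational(-21, 2) ≈ -10.500)
Mul(Mul(Mul(5, 5), -3), L) = Mul(Mul(Mul(5, 5), -3), Rational(-21, 2)) = Mul(Mul(25, -3), Rational(-21, 2)) = Mul(-75, Rational(-21, 2)) = Rational(1575, 2)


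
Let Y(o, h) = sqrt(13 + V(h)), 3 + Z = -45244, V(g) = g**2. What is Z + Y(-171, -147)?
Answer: -45247 + sqrt(21622) ≈ -45100.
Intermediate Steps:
Z = -45247 (Z = -3 - 45244 = -45247)
Y(o, h) = sqrt(13 + h**2)
Z + Y(-171, -147) = -45247 + sqrt(13 + (-147)**2) = -45247 + sqrt(13 + 21609) = -45247 + sqrt(21622)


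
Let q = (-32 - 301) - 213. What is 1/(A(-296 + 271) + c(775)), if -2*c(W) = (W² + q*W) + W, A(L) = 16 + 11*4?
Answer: -1/89065 ≈ -1.1228e-5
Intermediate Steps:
A(L) = 60 (A(L) = 16 + 44 = 60)
q = -546 (q = -333 - 213 = -546)
c(W) = -W²/2 + 545*W/2 (c(W) = -((W² - 546*W) + W)/2 = -(W² - 545*W)/2 = -W²/2 + 545*W/2)
1/(A(-296 + 271) + c(775)) = 1/(60 + (½)*775*(545 - 1*775)) = 1/(60 + (½)*775*(545 - 775)) = 1/(60 + (½)*775*(-230)) = 1/(60 - 89125) = 1/(-89065) = -1/89065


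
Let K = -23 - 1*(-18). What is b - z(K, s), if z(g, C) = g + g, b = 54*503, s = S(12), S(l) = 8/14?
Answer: 27172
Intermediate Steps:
S(l) = 4/7 (S(l) = 8*(1/14) = 4/7)
s = 4/7 ≈ 0.57143
K = -5 (K = -23 + 18 = -5)
b = 27162
z(g, C) = 2*g
b - z(K, s) = 27162 - 2*(-5) = 27162 - 1*(-10) = 27162 + 10 = 27172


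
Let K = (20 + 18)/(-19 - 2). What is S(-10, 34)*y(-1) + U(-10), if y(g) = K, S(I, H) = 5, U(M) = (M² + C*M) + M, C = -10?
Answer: 3800/21 ≈ 180.95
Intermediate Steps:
U(M) = M² - 9*M (U(M) = (M² - 10*M) + M = M² - 9*M)
K = -38/21 (K = 38/(-21) = 38*(-1/21) = -38/21 ≈ -1.8095)
y(g) = -38/21
S(-10, 34)*y(-1) + U(-10) = 5*(-38/21) - 10*(-9 - 10) = -190/21 - 10*(-19) = -190/21 + 190 = 3800/21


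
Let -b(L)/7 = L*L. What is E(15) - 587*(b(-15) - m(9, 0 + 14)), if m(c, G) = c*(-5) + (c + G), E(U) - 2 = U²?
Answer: 911838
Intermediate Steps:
b(L) = -7*L² (b(L) = -7*L*L = -7*L²)
E(U) = 2 + U²
m(c, G) = G - 4*c (m(c, G) = -5*c + (G + c) = G - 4*c)
E(15) - 587*(b(-15) - m(9, 0 + 14)) = (2 + 15²) - 587*(-7*(-15)² - ((0 + 14) - 4*9)) = (2 + 225) - 587*(-7*225 - (14 - 36)) = 227 - 587*(-1575 - 1*(-22)) = 227 - 587*(-1575 + 22) = 227 - 587*(-1553) = 227 + 911611 = 911838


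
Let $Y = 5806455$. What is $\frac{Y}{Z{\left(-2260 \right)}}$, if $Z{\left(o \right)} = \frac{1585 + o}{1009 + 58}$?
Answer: $- \frac{413032499}{45} \approx -9.1785 \cdot 10^{6}$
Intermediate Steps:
$Z{\left(o \right)} = \frac{1585}{1067} + \frac{o}{1067}$ ($Z{\left(o \right)} = \frac{1585 + o}{1067} = \left(1585 + o\right) \frac{1}{1067} = \frac{1585}{1067} + \frac{o}{1067}$)
$\frac{Y}{Z{\left(-2260 \right)}} = \frac{5806455}{\frac{1585}{1067} + \frac{1}{1067} \left(-2260\right)} = \frac{5806455}{\frac{1585}{1067} - \frac{2260}{1067}} = \frac{5806455}{- \frac{675}{1067}} = 5806455 \left(- \frac{1067}{675}\right) = - \frac{413032499}{45}$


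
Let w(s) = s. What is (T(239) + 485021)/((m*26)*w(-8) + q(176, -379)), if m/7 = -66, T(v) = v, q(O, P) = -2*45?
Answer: 242630/48003 ≈ 5.0545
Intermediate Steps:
q(O, P) = -90
m = -462 (m = 7*(-66) = -462)
(T(239) + 485021)/((m*26)*w(-8) + q(176, -379)) = (239 + 485021)/(-462*26*(-8) - 90) = 485260/(-12012*(-8) - 90) = 485260/(96096 - 90) = 485260/96006 = 485260*(1/96006) = 242630/48003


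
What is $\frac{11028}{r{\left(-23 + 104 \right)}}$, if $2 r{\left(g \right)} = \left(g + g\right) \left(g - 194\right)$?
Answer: $- \frac{3676}{3051} \approx -1.2049$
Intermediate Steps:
$r{\left(g \right)} = g \left(-194 + g\right)$ ($r{\left(g \right)} = \frac{\left(g + g\right) \left(g - 194\right)}{2} = \frac{2 g \left(-194 + g\right)}{2} = g \left(-194 + g\right)$)
$\frac{11028}{r{\left(-23 + 104 \right)}} = \frac{11028}{\left(-23 + 104\right) \left(-194 + \left(-23 + 104\right)\right)} = \frac{11028}{81 \left(-194 + 81\right)} = \frac{11028}{81 \left(-113\right)} = \frac{11028}{-9153} = 11028 \left(- \frac{1}{9153}\right) = - \frac{3676}{3051}$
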